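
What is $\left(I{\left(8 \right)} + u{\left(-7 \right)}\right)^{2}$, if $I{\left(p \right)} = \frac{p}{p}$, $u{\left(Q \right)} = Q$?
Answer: $36$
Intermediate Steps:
$I{\left(p \right)} = 1$
$\left(I{\left(8 \right)} + u{\left(-7 \right)}\right)^{2} = \left(1 - 7\right)^{2} = \left(-6\right)^{2} = 36$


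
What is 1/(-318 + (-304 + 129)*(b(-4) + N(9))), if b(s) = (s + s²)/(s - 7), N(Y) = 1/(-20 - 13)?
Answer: -33/4019 ≈ -0.0082110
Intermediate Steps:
N(Y) = -1/33 (N(Y) = 1/(-33) = -1/33)
b(s) = (s + s²)/(-7 + s)
1/(-318 + (-304 + 129)*(b(-4) + N(9))) = 1/(-318 + (-304 + 129)*(-4*(1 - 4)/(-7 - 4) - 1/33)) = 1/(-318 - 175*(-4*(-3)/(-11) - 1/33)) = 1/(-318 - 175*(-4*(-1/11)*(-3) - 1/33)) = 1/(-318 - 175*(-12/11 - 1/33)) = 1/(-318 - 175*(-37/33)) = 1/(-318 + 6475/33) = 1/(-4019/33) = -33/4019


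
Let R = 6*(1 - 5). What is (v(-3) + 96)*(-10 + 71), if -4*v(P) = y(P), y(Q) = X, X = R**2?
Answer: -2928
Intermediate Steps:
R = -24 (R = 6*(-4) = -24)
X = 576 (X = (-24)**2 = 576)
y(Q) = 576
v(P) = -144 (v(P) = -1/4*576 = -144)
(v(-3) + 96)*(-10 + 71) = (-144 + 96)*(-10 + 71) = -48*61 = -2928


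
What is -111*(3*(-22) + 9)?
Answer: 6327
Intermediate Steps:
-111*(3*(-22) + 9) = -111*(-66 + 9) = -111*(-57) = 6327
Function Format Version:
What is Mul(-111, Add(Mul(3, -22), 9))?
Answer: 6327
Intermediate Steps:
Mul(-111, Add(Mul(3, -22), 9)) = Mul(-111, Add(-66, 9)) = Mul(-111, -57) = 6327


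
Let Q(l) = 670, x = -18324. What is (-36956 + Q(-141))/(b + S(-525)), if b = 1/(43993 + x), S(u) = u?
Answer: 465712667/6738112 ≈ 69.116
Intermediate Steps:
b = 1/25669 (b = 1/(43993 - 18324) = 1/25669 ≈ 3.8958e-5)
(-36956 + Q(-141))/(b + S(-525)) = (-36956 + 670)/(1/25669 - 525) = -36286/(-13476224/25669) = -36286*(-25669/13476224) = 465712667/6738112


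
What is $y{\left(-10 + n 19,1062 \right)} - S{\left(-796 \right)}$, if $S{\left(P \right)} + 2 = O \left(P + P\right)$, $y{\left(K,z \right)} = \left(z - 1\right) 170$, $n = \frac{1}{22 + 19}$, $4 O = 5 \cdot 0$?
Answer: $180372$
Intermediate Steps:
$O = 0$ ($O = \frac{5 \cdot 0}{4} = \frac{1}{4} \cdot 0 = 0$)
$n = \frac{1}{41} \approx 0.02439$
$y{\left(K,z \right)} = -170 + 170 z$ ($y{\left(K,z \right)} = \left(-1 + z\right) 170 = -170 + 170 z$)
$S{\left(P \right)} = -2$ ($S{\left(P \right)} = -2 + 0 \left(P + P\right) = -2 + 0 \cdot 2 P = -2 + 0 = -2$)
$y{\left(-10 + n 19,1062 \right)} - S{\left(-796 \right)} = \left(-170 + 170 \cdot 1062\right) - -2 = \left(-170 + 180540\right) + 2 = 180370 + 2 = 180372$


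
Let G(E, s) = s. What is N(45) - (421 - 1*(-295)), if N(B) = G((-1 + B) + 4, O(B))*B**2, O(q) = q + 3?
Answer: 96484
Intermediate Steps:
O(q) = 3 + q
N(B) = B**2*(3 + B) (N(B) = (3 + B)*B**2 = B**2*(3 + B))
N(45) - (421 - 1*(-295)) = 45**2*(3 + 45) - (421 - 1*(-295)) = 2025*48 - (421 + 295) = 97200 - 1*716 = 97200 - 716 = 96484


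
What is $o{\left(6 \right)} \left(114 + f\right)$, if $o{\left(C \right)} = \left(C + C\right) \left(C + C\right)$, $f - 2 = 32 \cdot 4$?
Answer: $35136$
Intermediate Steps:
$f = 130$ ($f = 2 + 32 \cdot 4 = 2 + 128 = 130$)
$o{\left(C \right)} = 4 C^{2}$ ($o{\left(C \right)} = 2 C 2 C = 4 C^{2}$)
$o{\left(6 \right)} \left(114 + f\right) = 4 \cdot 6^{2} \left(114 + 130\right) = 4 \cdot 36 \cdot 244 = 144 \cdot 244 = 35136$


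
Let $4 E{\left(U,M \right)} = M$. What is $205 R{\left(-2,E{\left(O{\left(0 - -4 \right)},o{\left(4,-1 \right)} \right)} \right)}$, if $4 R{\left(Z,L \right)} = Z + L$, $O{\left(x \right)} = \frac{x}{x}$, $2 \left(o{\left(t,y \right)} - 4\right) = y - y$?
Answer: $- \frac{205}{4} \approx -51.25$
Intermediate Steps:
$o{\left(t,y \right)} = 4$ ($o{\left(t,y \right)} = 4 + \frac{y - y}{2} = 4 + \frac{1}{2} \cdot 0 = 4 + 0 = 4$)
$O{\left(x \right)} = 1$
$E{\left(U,M \right)} = \frac{M}{4}$
$R{\left(Z,L \right)} = \frac{L}{4} + \frac{Z}{4}$ ($R{\left(Z,L \right)} = \frac{Z + L}{4} = \frac{L + Z}{4} = \frac{L}{4} + \frac{Z}{4}$)
$205 R{\left(-2,E{\left(O{\left(0 - -4 \right)},o{\left(4,-1 \right)} \right)} \right)} = 205 \left(\frac{\frac{1}{4} \cdot 4}{4} + \frac{1}{4} \left(-2\right)\right) = 205 \left(\frac{1}{4} \cdot 1 - \frac{1}{2}\right) = 205 \left(\frac{1}{4} - \frac{1}{2}\right) = 205 \left(- \frac{1}{4}\right) = - \frac{205}{4}$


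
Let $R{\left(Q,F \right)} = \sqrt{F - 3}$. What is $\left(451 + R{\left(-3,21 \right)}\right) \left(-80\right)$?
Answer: $-36080 - 240 \sqrt{2} \approx -36419.0$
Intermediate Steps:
$R{\left(Q,F \right)} = \sqrt{-3 + F}$
$\left(451 + R{\left(-3,21 \right)}\right) \left(-80\right) = \left(451 + \sqrt{-3 + 21}\right) \left(-80\right) = \left(451 + \sqrt{18}\right) \left(-80\right) = \left(451 + 3 \sqrt{2}\right) \left(-80\right) = -36080 - 240 \sqrt{2}$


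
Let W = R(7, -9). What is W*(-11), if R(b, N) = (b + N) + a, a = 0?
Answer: 22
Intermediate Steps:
R(b, N) = N + b (R(b, N) = (b + N) + 0 = (N + b) + 0 = N + b)
W = -2 (W = -9 + 7 = -2)
W*(-11) = -2*(-11) = 22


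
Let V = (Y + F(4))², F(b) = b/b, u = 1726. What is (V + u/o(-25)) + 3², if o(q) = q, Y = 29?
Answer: 20999/25 ≈ 839.96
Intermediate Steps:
F(b) = 1
V = 900 (V = (29 + 1)² = 30² = 900)
(V + u/o(-25)) + 3² = (900 + 1726/(-25)) + 3² = (900 + 1726*(-1/25)) + 9 = (900 - 1726/25) + 9 = 20774/25 + 9 = 20999/25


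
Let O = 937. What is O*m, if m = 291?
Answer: 272667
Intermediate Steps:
O*m = 937*291 = 272667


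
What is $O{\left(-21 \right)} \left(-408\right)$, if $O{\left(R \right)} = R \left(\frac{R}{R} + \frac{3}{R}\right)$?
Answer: $7344$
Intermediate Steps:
$O{\left(R \right)} = R \left(1 + \frac{3}{R}\right)$
$O{\left(-21 \right)} \left(-408\right) = \left(3 - 21\right) \left(-408\right) = \left(-18\right) \left(-408\right) = 7344$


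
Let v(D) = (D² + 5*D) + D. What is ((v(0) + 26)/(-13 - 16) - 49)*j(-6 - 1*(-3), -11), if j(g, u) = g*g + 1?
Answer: -14470/29 ≈ -498.97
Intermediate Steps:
j(g, u) = 1 + g² (j(g, u) = g² + 1 = 1 + g²)
v(D) = D² + 6*D
((v(0) + 26)/(-13 - 16) - 49)*j(-6 - 1*(-3), -11) = ((0*(6 + 0) + 26)/(-13 - 16) - 49)*(1 + (-6 - 1*(-3))²) = ((0*6 + 26)/(-29) - 49)*(1 + (-6 + 3)²) = ((0 + 26)*(-1/29) - 49)*(1 + (-3)²) = (26*(-1/29) - 49)*(1 + 9) = (-26/29 - 49)*10 = -1447/29*10 = -14470/29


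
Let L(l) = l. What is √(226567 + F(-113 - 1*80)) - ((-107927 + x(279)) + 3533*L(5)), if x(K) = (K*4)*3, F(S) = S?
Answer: 86914 + √226374 ≈ 87390.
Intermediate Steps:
x(K) = 12*K (x(K) = (4*K)*3 = 12*K)
√(226567 + F(-113 - 1*80)) - ((-107927 + x(279)) + 3533*L(5)) = √(226567 + (-113 - 1*80)) - ((-107927 + 12*279) + 3533*5) = √(226567 + (-113 - 80)) - ((-107927 + 3348) + 17665) = √(226567 - 193) - (-104579 + 17665) = √226374 - 1*(-86914) = √226374 + 86914 = 86914 + √226374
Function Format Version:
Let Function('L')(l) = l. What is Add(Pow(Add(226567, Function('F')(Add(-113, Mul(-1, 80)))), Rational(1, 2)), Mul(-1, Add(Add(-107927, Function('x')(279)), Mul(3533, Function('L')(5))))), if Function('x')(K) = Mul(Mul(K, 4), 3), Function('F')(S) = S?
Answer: Add(86914, Pow(226374, Rational(1, 2))) ≈ 87390.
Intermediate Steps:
Function('x')(K) = Mul(12, K) (Function('x')(K) = Mul(Mul(4, K), 3) = Mul(12, K))
Add(Pow(Add(226567, Function('F')(Add(-113, Mul(-1, 80)))), Rational(1, 2)), Mul(-1, Add(Add(-107927, Function('x')(279)), Mul(3533, Function('L')(5))))) = Add(Pow(Add(226567, Add(-113, Mul(-1, 80))), Rational(1, 2)), Mul(-1, Add(Add(-107927, Mul(12, 279)), Mul(3533, 5)))) = Add(Pow(Add(226567, Add(-113, -80)), Rational(1, 2)), Mul(-1, Add(Add(-107927, 3348), 17665))) = Add(Pow(Add(226567, -193), Rational(1, 2)), Mul(-1, Add(-104579, 17665))) = Add(Pow(226374, Rational(1, 2)), Mul(-1, -86914)) = Add(Pow(226374, Rational(1, 2)), 86914) = Add(86914, Pow(226374, Rational(1, 2)))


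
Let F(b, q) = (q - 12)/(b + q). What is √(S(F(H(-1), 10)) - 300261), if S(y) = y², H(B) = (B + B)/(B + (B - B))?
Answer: I*√10809395/6 ≈ 547.96*I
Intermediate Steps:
H(B) = 2 (H(B) = (2*B)/(B + 0) = (2*B)/B = 2)
F(b, q) = (-12 + q)/(b + q)
√(S(F(H(-1), 10)) - 300261) = √(((-12 + 10)/(2 + 10))² - 300261) = √((-2/12)² - 300261) = √(((1/12)*(-2))² - 300261) = √((-⅙)² - 300261) = √(1/36 - 300261) = √(-10809395/36) = I*√10809395/6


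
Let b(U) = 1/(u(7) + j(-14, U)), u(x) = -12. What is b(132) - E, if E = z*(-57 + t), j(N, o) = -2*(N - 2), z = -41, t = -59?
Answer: -95119/20 ≈ -4756.0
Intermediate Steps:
j(N, o) = 4 - 2*N (j(N, o) = -2*(-2 + N) = 4 - 2*N)
E = 4756 (E = -41*(-57 - 59) = -41*(-116) = 4756)
b(U) = 1/20 (b(U) = 1/(-12 + (4 - 2*(-14))) = 1/(-12 + (4 + 28)) = 1/(-12 + 32) = 1/20)
b(132) - E = 1/20 - 1*4756 = 1/20 - 4756 = -95119/20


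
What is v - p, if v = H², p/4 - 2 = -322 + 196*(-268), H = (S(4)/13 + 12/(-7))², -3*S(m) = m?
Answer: 1174252574484928/5554571841 ≈ 2.1140e+5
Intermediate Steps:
S(m) = -m/3
H = 246016/74529 (H = (-⅓*4/13 + 12/(-7))² = (-4/3*1/13 + 12*(-⅐))² = (-4/39 - 12/7)² = (-496/273)² = 246016/74529 ≈ 3.3009)
p = -211392 (p = 8 + 4*(-322 + 196*(-268)) = 8 + 4*(-322 - 52528) = 8 + 4*(-52850) = 8 - 211400 = -211392)
v = 60523872256/5554571841 (v = (246016/74529)² = 60523872256/5554571841 ≈ 10.896)
v - p = 60523872256/5554571841 - 1*(-211392) = 60523872256/5554571841 + 211392 = 1174252574484928/5554571841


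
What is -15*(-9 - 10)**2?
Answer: -5415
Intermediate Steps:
-15*(-9 - 10)**2 = -15*(-19)**2 = -15*361 = -5415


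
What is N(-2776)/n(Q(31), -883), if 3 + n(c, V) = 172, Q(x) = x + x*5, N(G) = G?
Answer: -2776/169 ≈ -16.426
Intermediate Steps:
Q(x) = 6*x (Q(x) = x + 5*x = 6*x)
n(c, V) = 169 (n(c, V) = -3 + 172 = 169)
N(-2776)/n(Q(31), -883) = -2776/169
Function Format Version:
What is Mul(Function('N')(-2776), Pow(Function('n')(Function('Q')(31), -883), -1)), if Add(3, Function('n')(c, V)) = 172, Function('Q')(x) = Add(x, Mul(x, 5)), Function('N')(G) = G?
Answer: Rational(-2776, 169) ≈ -16.426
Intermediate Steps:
Function('Q')(x) = Mul(6, x) (Function('Q')(x) = Add(x, Mul(5, x)) = Mul(6, x))
Function('n')(c, V) = 169 (Function('n')(c, V) = Add(-3, 172) = 169)
Mul(Function('N')(-2776), Pow(Function('n')(Function('Q')(31), -883), -1)) = Mul(-2776, Pow(169, -1)) = Mul(-2776, Rational(1, 169)) = Rational(-2776, 169)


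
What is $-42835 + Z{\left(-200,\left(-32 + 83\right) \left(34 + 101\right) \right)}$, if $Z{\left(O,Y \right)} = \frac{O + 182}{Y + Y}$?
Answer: $- \frac{32768776}{765} \approx -42835.0$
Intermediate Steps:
$Z{\left(O,Y \right)} = \frac{182 + O}{2 Y}$
$-42835 + Z{\left(-200,\left(-32 + 83\right) \left(34 + 101\right) \right)} = -42835 + \frac{182 - 200}{2 \left(-32 + 83\right) \left(34 + 101\right)} = -42835 + \frac{1}{2} \frac{1}{51 \cdot 135} \left(-18\right) = -42835 + \frac{1}{2} \cdot \frac{1}{6885} \left(-18\right) = -42835 - \frac{1}{765} = - \frac{32768776}{765}$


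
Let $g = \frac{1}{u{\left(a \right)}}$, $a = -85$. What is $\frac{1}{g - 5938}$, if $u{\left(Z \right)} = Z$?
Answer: $- \frac{85}{504731} \approx -0.00016841$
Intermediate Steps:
$g = - \frac{1}{85}$ ($g = \frac{1}{-85} = - \frac{1}{85} \approx -0.011765$)
$\frac{1}{g - 5938} = \frac{1}{- \frac{1}{85} - 5938} = \frac{1}{- \frac{504731}{85}} = - \frac{85}{504731}$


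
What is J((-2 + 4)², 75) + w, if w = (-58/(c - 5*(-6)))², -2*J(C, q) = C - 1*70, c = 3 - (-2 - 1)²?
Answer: 5593/144 ≈ 38.840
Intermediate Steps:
c = -6 (c = 3 - 1*(-3)² = 3 - 1*9 = 3 - 9 = -6)
J(C, q) = 35 - C/2 (J(C, q) = -(C - 1*70)/2 = -(C - 70)/2 = -(-70 + C)/2 = 35 - C/2)
w = 841/144 (w = (-58/(-6 - 5*(-6)))² = (-58/(-6 + 30))² = (-58/24)² = (-58*1/24)² = (-29/12)² = 841/144 ≈ 5.8403)
J((-2 + 4)², 75) + w = (35 - (-2 + 4)²/2) + 841/144 = (35 - ½*2²) + 841/144 = (35 - ½*4) + 841/144 = (35 - 2) + 841/144 = 33 + 841/144 = 5593/144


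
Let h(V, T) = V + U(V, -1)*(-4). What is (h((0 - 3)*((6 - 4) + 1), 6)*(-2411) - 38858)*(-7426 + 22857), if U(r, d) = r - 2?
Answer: -1901762733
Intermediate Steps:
U(r, d) = -2 + r
h(V, T) = 8 - 3*V (h(V, T) = V + (-2 + V)*(-4) = V + (8 - 4*V) = 8 - 3*V)
(h((0 - 3)*((6 - 4) + 1), 6)*(-2411) - 38858)*(-7426 + 22857) = ((8 - 3*(0 - 3)*((6 - 4) + 1))*(-2411) - 38858)*(-7426 + 22857) = ((8 - (-9)*(2 + 1))*(-2411) - 38858)*15431 = ((8 - (-9)*3)*(-2411) - 38858)*15431 = ((8 - 3*(-9))*(-2411) - 38858)*15431 = ((8 + 27)*(-2411) - 38858)*15431 = (35*(-2411) - 38858)*15431 = (-84385 - 38858)*15431 = -123243*15431 = -1901762733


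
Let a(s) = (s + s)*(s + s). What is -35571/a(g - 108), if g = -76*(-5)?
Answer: -35571/295936 ≈ -0.12020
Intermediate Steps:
g = 380
a(s) = 4*s² (a(s) = (2*s)*(2*s) = 4*s²)
-35571/a(g - 108) = -35571*1/(4*(380 - 108)²) = -35571/(4*272²) = -35571/(4*73984) = -35571/295936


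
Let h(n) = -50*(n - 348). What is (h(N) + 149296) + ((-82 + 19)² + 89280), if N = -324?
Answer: 276145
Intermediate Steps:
h(n) = 17400 - 50*n (h(n) = -50*(-348 + n) = 17400 - 50*n)
(h(N) + 149296) + ((-82 + 19)² + 89280) = ((17400 - 50*(-324)) + 149296) + ((-82 + 19)² + 89280) = ((17400 + 16200) + 149296) + ((-63)² + 89280) = (33600 + 149296) + (3969 + 89280) = 182896 + 93249 = 276145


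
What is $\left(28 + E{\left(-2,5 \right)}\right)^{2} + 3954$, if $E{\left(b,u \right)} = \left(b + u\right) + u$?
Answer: $5250$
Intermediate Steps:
$E{\left(b,u \right)} = b + 2 u$
$\left(28 + E{\left(-2,5 \right)}\right)^{2} + 3954 = \left(28 + \left(-2 + 2 \cdot 5\right)\right)^{2} + 3954 = \left(28 + \left(-2 + 10\right)\right)^{2} + 3954 = \left(28 + 8\right)^{2} + 3954 = 36^{2} + 3954 = 1296 + 3954 = 5250$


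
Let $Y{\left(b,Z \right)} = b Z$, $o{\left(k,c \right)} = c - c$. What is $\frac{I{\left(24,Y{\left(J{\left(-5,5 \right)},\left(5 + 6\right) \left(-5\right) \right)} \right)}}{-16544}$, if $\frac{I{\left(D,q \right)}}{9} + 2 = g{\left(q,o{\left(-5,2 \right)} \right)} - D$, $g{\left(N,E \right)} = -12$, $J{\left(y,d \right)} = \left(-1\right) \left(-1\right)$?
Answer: $\frac{171}{8272} \approx 0.020672$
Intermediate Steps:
$o{\left(k,c \right)} = 0$
$J{\left(y,d \right)} = 1$
$Y{\left(b,Z \right)} = Z b$
$I{\left(D,q \right)} = -126 - 9 D$ ($I{\left(D,q \right)} = -18 + 9 \left(-12 - D\right) = -18 - \left(108 + 9 D\right) = -126 - 9 D$)
$\frac{I{\left(24,Y{\left(J{\left(-5,5 \right)},\left(5 + 6\right) \left(-5\right) \right)} \right)}}{-16544} = \frac{-126 - 216}{-16544} = \left(-126 - 216\right) \left(- \frac{1}{16544}\right) = \left(-342\right) \left(- \frac{1}{16544}\right) = \frac{171}{8272}$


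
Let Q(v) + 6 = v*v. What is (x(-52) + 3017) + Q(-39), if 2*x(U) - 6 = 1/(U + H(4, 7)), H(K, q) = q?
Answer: 408149/90 ≈ 4535.0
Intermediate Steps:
Q(v) = -6 + v**2 (Q(v) = -6 + v*v = -6 + v**2)
x(U) = 3 + 1/(2*(7 + U)) (x(U) = 3 + 1/(2*(U + 7)) = 3 + 1/(2*(7 + U)))
(x(-52) + 3017) + Q(-39) = ((43 + 6*(-52))/(2*(7 - 52)) + 3017) + (-6 + (-39)**2) = ((1/2)*(43 - 312)/(-45) + 3017) + (-6 + 1521) = ((1/2)*(-1/45)*(-269) + 3017) + 1515 = (269/90 + 3017) + 1515 = 271799/90 + 1515 = 408149/90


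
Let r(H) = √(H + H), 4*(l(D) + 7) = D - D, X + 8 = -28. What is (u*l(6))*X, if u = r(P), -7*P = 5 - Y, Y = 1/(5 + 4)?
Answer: 24*I*√154 ≈ 297.83*I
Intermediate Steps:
X = -36 (X = -8 - 28 = -36)
Y = ⅑ (Y = 1/9 = ⅑ ≈ 0.11111)
l(D) = -7 (l(D) = -7 + (D - D)/4 = -7 + (¼)*0 = -7 + 0 = -7)
P = -44/63 (P = -(5 - 1*⅑)/7 = -(5 - ⅑)/7 = -⅐*44/9 = -44/63 ≈ -0.69841)
r(H) = √2*√H (r(H) = √(2*H) = √2*√H)
u = 2*I*√154/21 (u = √2*√(-44/63) = √2*(2*I*√77/21) = 2*I*√154/21 ≈ 1.1819*I)
(u*l(6))*X = ((2*I*√154/21)*(-7))*(-36) = -2*I*√154/3*(-36) = 24*I*√154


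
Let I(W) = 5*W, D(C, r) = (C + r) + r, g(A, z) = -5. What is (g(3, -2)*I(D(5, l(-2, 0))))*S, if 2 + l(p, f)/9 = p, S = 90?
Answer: 150750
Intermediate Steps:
l(p, f) = -18 + 9*p
D(C, r) = C + 2*r
(g(3, -2)*I(D(5, l(-2, 0))))*S = -25*(5 + 2*(-18 + 9*(-2)))*90 = -25*(5 + 2*(-18 - 18))*90 = -25*(5 + 2*(-36))*90 = -25*(5 - 72)*90 = -25*(-67)*90 = -5*(-335)*90 = 1675*90 = 150750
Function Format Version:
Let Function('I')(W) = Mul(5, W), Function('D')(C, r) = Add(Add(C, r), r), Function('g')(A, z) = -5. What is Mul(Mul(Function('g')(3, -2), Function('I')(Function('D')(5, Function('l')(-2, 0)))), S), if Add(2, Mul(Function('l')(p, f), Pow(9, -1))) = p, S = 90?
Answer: 150750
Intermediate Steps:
Function('l')(p, f) = Add(-18, Mul(9, p))
Function('D')(C, r) = Add(C, Mul(2, r))
Mul(Mul(Function('g')(3, -2), Function('I')(Function('D')(5, Function('l')(-2, 0)))), S) = Mul(Mul(-5, Mul(5, Add(5, Mul(2, Add(-18, Mul(9, -2)))))), 90) = Mul(Mul(-5, Mul(5, Add(5, Mul(2, Add(-18, -18))))), 90) = Mul(Mul(-5, Mul(5, Add(5, Mul(2, -36)))), 90) = Mul(Mul(-5, Mul(5, Add(5, -72))), 90) = Mul(Mul(-5, Mul(5, -67)), 90) = Mul(Mul(-5, -335), 90) = Mul(1675, 90) = 150750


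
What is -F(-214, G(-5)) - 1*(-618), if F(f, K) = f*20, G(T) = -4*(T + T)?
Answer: 4898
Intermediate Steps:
G(T) = -8*T
F(f, K) = 20*f
-F(-214, G(-5)) - 1*(-618) = -20*(-214) - 1*(-618) = -1*(-4280) + 618 = 4280 + 618 = 4898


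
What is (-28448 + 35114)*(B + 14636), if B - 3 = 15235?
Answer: 199140084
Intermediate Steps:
B = 15238 (B = 3 + 15235 = 15238)
(-28448 + 35114)*(B + 14636) = (-28448 + 35114)*(15238 + 14636) = 6666*29874 = 199140084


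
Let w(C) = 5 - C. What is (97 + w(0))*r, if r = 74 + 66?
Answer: 14280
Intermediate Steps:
r = 140
(97 + w(0))*r = (97 + (5 - 1*0))*140 = (97 + (5 + 0))*140 = (97 + 5)*140 = 102*140 = 14280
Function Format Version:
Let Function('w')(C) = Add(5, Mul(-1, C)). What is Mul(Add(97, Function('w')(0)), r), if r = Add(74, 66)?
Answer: 14280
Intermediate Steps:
r = 140
Mul(Add(97, Function('w')(0)), r) = Mul(Add(97, Add(5, Mul(-1, 0))), 140) = Mul(Add(97, Add(5, 0)), 140) = Mul(Add(97, 5), 140) = Mul(102, 140) = 14280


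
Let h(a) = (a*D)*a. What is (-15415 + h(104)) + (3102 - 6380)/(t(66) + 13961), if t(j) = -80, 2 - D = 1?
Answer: -63841997/13881 ≈ -4599.2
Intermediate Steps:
D = 1 (D = 2 - 1*1 = 2 - 1 = 1)
h(a) = a² (h(a) = (a*1)*a = a*a = a²)
(-15415 + h(104)) + (3102 - 6380)/(t(66) + 13961) = (-15415 + 104²) + (3102 - 6380)/(-80 + 13961) = (-15415 + 10816) - 3278/13881 = -4599 - 3278*1/13881 = -4599 - 3278/13881 = -63841997/13881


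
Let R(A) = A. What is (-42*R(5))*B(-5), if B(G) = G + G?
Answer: 2100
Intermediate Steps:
B(G) = 2*G
(-42*R(5))*B(-5) = (-42*5)*(2*(-5)) = -210*(-10) = 2100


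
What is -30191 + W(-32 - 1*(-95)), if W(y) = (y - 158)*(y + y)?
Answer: -42161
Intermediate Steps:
W(y) = 2*y*(-158 + y) (W(y) = (-158 + y)*(2*y) = 2*y*(-158 + y))
-30191 + W(-32 - 1*(-95)) = -30191 + 2*(-32 - 1*(-95))*(-158 + (-32 - 1*(-95))) = -30191 + 2*(-32 + 95)*(-158 + (-32 + 95)) = -30191 + 2*63*(-158 + 63) = -30191 + 2*63*(-95) = -30191 - 11970 = -42161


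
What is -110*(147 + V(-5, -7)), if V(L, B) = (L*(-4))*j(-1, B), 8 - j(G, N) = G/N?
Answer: -234190/7 ≈ -33456.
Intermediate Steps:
j(G, N) = 8 - G/N
V(L, B) = -4*L*(8 + 1/B) (V(L, B) = (L*(-4))*(8 - 1*(-1)/B) = (-4*L)*(8 + 1/B) = -4*L*(8 + 1/B))
-110*(147 + V(-5, -7)) = -110*(147 + (-32*(-5) - 4*(-5)/(-7))) = -110*(147 + (160 - 4*(-5)*(-⅐))) = -110*(147 + (160 - 20/7)) = -110*(147 + 1100/7) = -110*2129/7 = -234190/7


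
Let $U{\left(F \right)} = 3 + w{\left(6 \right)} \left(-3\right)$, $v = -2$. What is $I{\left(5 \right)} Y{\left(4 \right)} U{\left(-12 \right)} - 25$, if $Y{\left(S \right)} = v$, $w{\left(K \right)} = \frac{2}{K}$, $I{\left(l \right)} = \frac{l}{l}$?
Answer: $-29$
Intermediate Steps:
$I{\left(l \right)} = 1$
$Y{\left(S \right)} = -2$
$U{\left(F \right)} = 2$ ($U{\left(F \right)} = 3 + \frac{2}{6} \left(-3\right) = 3 + 2 \cdot \frac{1}{6} \left(-3\right) = 3 + \frac{1}{3} \left(-3\right) = 3 - 1 = 2$)
$I{\left(5 \right)} Y{\left(4 \right)} U{\left(-12 \right)} - 25 = 1 \left(-2\right) 2 - 25 = \left(-2\right) 2 - 25 = -4 - 25 = -29$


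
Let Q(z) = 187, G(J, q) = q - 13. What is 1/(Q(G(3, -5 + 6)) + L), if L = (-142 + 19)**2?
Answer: 1/15316 ≈ 6.5291e-5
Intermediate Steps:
G(J, q) = -13 + q
L = 15129 (L = (-123)**2 = 15129)
1/(Q(G(3, -5 + 6)) + L) = 1/(187 + 15129) = 1/15316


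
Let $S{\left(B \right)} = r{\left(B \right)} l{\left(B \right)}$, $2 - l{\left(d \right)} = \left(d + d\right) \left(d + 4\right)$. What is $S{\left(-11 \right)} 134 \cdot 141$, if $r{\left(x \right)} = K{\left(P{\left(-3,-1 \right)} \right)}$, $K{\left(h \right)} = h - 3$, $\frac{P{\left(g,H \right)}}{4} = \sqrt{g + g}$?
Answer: $8615664 - 11487552 i \sqrt{6} \approx 8.6157 \cdot 10^{6} - 2.8139 \cdot 10^{7} i$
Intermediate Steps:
$P{\left(g,H \right)} = 4 \sqrt{2} \sqrt{g}$ ($P{\left(g,H \right)} = 4 \sqrt{g + g} = 4 \sqrt{2 g} = 4 \sqrt{2} \sqrt{g}$)
$K{\left(h \right)} = -3 + h$
$r{\left(x \right)} = -3 + 4 i \sqrt{6}$ ($r{\left(x \right)} = -3 + 4 \sqrt{2} \sqrt{-3} = -3 + 4 \sqrt{2} i \sqrt{3} = -3 + 4 i \sqrt{6}$)
$l{\left(d \right)} = 2 - 2 d \left(4 + d\right)$ ($l{\left(d \right)} = 2 - \left(d + d\right) \left(d + 4\right) = 2 - 2 d \left(4 + d\right)$)
$S{\left(B \right)} = \left(-3 + 4 i \sqrt{6}\right) \left(2 - 8 B - 2 B^{2}\right)$
$S{\left(-11 \right)} 134 \cdot 141 = 2 \left(3 - 4 i \sqrt{6}\right) \left(-1 + \left(-11\right)^{2} + 4 \left(-11\right)\right) 134 \cdot 141 = 2 \left(3 - 4 i \sqrt{6}\right) \left(-1 + 121 - 44\right) 134 \cdot 141 = 2 \left(3 - 4 i \sqrt{6}\right) 76 \cdot 134 \cdot 141 = \left(456 - 608 i \sqrt{6}\right) 134 \cdot 141 = \left(61104 - 81472 i \sqrt{6}\right) 141 = 8615664 - 11487552 i \sqrt{6}$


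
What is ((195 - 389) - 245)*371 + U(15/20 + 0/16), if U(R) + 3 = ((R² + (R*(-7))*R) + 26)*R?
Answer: -5211361/32 ≈ -1.6286e+5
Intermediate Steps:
U(R) = -3 + R*(26 - 6*R²) (U(R) = -3 + ((R² + (R*(-7))*R) + 26)*R = -3 + ((R² + (-7*R)*R) + 26)*R = -3 + ((R² - 7*R²) + 26)*R = -3 + (-6*R² + 26)*R = -3 + (26 - 6*R²)*R = -3 + R*(26 - 6*R²))
((195 - 389) - 245)*371 + U(15/20 + 0/16) = ((195 - 389) - 245)*371 + (-3 - 6*(15/20 + 0/16)³ + 26*(15/20 + 0/16)) = (-194 - 245)*371 + (-3 - 6*(15*(1/20) + 0*(1/16))³ + 26*(15*(1/20) + 0*(1/16))) = -439*371 + (-3 - 6*(¾ + 0)³ + 26*(¾ + 0)) = -162869 + (-3 - 6*(¾)³ + 26*(¾)) = -162869 + (-3 - 6*27/64 + 39/2) = -162869 + (-3 - 81/32 + 39/2) = -162869 + 447/32 = -5211361/32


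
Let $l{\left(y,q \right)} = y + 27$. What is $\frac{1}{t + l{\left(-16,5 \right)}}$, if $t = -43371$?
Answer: $- \frac{1}{43360} \approx -2.3063 \cdot 10^{-5}$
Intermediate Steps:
$l{\left(y,q \right)} = 27 + y$
$\frac{1}{t + l{\left(-16,5 \right)}} = \frac{1}{-43371 + \left(27 - 16\right)} = \frac{1}{-43371 + 11} = \frac{1}{-43360} = - \frac{1}{43360}$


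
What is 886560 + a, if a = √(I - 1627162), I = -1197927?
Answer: 886560 + I*√2825089 ≈ 8.8656e+5 + 1680.8*I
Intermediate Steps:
a = I*√2825089 (a = √(-1197927 - 1627162) = √(-2825089) = I*√2825089 ≈ 1680.8*I)
886560 + a = 886560 + I*√2825089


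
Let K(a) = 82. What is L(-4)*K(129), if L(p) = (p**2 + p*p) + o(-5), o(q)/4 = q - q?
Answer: 2624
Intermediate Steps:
o(q) = 0 (o(q) = 4*(q - q) = 4*0 = 0)
L(p) = 2*p**2 (L(p) = (p**2 + p*p) + 0 = (p**2 + p**2) + 0 = 2*p**2 + 0 = 2*p**2)
L(-4)*K(129) = (2*(-4)**2)*82 = (2*16)*82 = 32*82 = 2624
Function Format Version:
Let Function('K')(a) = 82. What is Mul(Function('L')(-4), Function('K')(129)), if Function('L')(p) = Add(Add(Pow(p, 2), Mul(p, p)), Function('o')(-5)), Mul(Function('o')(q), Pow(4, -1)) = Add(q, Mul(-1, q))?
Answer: 2624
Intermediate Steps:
Function('o')(q) = 0 (Function('o')(q) = Mul(4, Add(q, Mul(-1, q))) = Mul(4, 0) = 0)
Function('L')(p) = Mul(2, Pow(p, 2)) (Function('L')(p) = Add(Add(Pow(p, 2), Mul(p, p)), 0) = Add(Add(Pow(p, 2), Pow(p, 2)), 0) = Add(Mul(2, Pow(p, 2)), 0) = Mul(2, Pow(p, 2)))
Mul(Function('L')(-4), Function('K')(129)) = Mul(Mul(2, Pow(-4, 2)), 82) = Mul(Mul(2, 16), 82) = Mul(32, 82) = 2624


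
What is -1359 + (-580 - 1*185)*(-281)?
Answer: 213606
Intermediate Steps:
-1359 + (-580 - 1*185)*(-281) = -1359 + (-580 - 185)*(-281) = -1359 - 765*(-281) = -1359 + 214965 = 213606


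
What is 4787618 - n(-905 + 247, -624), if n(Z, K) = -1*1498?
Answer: 4789116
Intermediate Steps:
n(Z, K) = -1498
4787618 - n(-905 + 247, -624) = 4787618 - 1*(-1498) = 4787618 + 1498 = 4789116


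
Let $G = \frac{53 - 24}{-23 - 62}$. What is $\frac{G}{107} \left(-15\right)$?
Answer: $\frac{87}{1819} \approx 0.047828$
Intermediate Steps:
$G = - \frac{29}{85}$ ($G = \frac{29}{-85} = 29 \left(- \frac{1}{85}\right) = - \frac{29}{85} \approx -0.34118$)
$\frac{G}{107} \left(-15\right) = - \frac{29}{85 \cdot 107} \left(-15\right) = \left(- \frac{29}{85}\right) \frac{1}{107} \left(-15\right) = \left(- \frac{29}{9095}\right) \left(-15\right) = \frac{87}{1819}$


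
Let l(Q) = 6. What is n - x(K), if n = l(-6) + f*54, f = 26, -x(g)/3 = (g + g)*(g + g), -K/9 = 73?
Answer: 5181198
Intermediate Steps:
K = -657 (K = -9*73 = -657)
x(g) = -12*g**2 (x(g) = -3*(g + g)*(g + g) = -3*2*g*2*g = -12*g**2)
n = 1410 (n = 6 + 26*54 = 6 + 1404 = 1410)
n - x(K) = 1410 - (-12)*(-657)**2 = 1410 - (-12)*431649 = 1410 - 1*(-5179788) = 1410 + 5179788 = 5181198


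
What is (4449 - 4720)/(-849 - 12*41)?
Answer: 271/1341 ≈ 0.20209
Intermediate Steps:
(4449 - 4720)/(-849 - 12*41) = -271/(-849 - 492) = -271/(-1341) = -271*(-1/1341) = 271/1341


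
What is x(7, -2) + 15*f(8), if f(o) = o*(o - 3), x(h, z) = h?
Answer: 607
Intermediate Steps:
f(o) = o*(-3 + o)
x(7, -2) + 15*f(8) = 7 + 15*(8*(-3 + 8)) = 7 + 15*(8*5) = 7 + 15*40 = 7 + 600 = 607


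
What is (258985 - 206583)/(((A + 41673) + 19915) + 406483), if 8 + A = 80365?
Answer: 26201/274214 ≈ 0.095549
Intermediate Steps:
A = 80357 (A = -8 + 80365 = 80357)
(258985 - 206583)/(((A + 41673) + 19915) + 406483) = (258985 - 206583)/(((80357 + 41673) + 19915) + 406483) = 52402/((122030 + 19915) + 406483) = 52402/(141945 + 406483) = 52402/548428 = 52402*(1/548428) = 26201/274214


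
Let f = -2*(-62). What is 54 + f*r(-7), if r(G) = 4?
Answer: 550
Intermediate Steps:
f = 124
54 + f*r(-7) = 54 + 124*4 = 54 + 496 = 550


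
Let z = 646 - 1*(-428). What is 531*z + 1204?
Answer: 571498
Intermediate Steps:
z = 1074 (z = 646 + 428 = 1074)
531*z + 1204 = 531*1074 + 1204 = 570294 + 1204 = 571498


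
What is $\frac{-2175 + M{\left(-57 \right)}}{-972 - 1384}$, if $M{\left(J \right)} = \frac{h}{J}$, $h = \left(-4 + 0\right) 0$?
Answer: $\frac{2175}{2356} \approx 0.92317$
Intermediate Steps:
$h = 0$ ($h = \left(-4\right) 0 = 0$)
$M{\left(J \right)} = 0$ ($M{\left(J \right)} = \frac{0}{J} = 0$)
$\frac{-2175 + M{\left(-57 \right)}}{-972 - 1384} = \frac{-2175 + 0}{-972 - 1384} = - \frac{2175}{-2356} = \left(-2175\right) \left(- \frac{1}{2356}\right) = \frac{2175}{2356}$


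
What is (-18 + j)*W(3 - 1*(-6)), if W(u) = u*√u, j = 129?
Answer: 2997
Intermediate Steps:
W(u) = u^(3/2)
(-18 + j)*W(3 - 1*(-6)) = (-18 + 129)*(3 - 1*(-6))^(3/2) = 111*(3 + 6)^(3/2) = 111*9^(3/2) = 111*27 = 2997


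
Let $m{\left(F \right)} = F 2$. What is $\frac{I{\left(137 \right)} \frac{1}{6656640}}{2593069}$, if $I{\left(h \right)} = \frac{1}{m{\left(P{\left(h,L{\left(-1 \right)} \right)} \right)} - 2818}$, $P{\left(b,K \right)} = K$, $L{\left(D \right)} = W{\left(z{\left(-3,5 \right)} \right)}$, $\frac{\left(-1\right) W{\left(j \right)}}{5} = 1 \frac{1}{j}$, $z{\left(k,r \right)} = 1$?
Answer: $- \frac{1}{48814466670036480} \approx -2.0486 \cdot 10^{-17}$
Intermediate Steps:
$W{\left(j \right)} = - \frac{5}{j}$ ($W{\left(j \right)} = - 5 \cdot 1 \frac{1}{j} = - \frac{5}{j}$)
$L{\left(D \right)} = -5$ ($L{\left(D \right)} = - \frac{5}{1} = \left(-5\right) 1 = -5$)
$m{\left(F \right)} = 2 F$
$I{\left(h \right)} = - \frac{1}{2828}$ ($I{\left(h \right)} = \frac{1}{2 \left(-5\right) - 2818} = \frac{1}{-10 - 2818} = \frac{1}{-2828} = - \frac{1}{2828}$)
$\frac{I{\left(137 \right)} \frac{1}{6656640}}{2593069} = \frac{\left(- \frac{1}{2828}\right) \frac{1}{6656640}}{2593069} = \left(- \frac{1}{2828}\right) \frac{1}{6656640} \cdot \frac{1}{2593069} = \left(- \frac{1}{18824977920}\right) \frac{1}{2593069} = - \frac{1}{48814466670036480}$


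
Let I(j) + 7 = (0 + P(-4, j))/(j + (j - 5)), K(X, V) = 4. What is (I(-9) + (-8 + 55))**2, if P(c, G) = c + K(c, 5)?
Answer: 1600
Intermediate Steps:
P(c, G) = 4 + c (P(c, G) = c + 4 = 4 + c)
I(j) = -7 (I(j) = -7 + (0 + (4 - 4))/(j + (j - 5)) = -7 + (0 + 0)/(j + (-5 + j)) = -7 + 0/(-5 + 2*j) = -7 + 0 = -7)
(I(-9) + (-8 + 55))**2 = (-7 + (-8 + 55))**2 = (-7 + 47)**2 = 40**2 = 1600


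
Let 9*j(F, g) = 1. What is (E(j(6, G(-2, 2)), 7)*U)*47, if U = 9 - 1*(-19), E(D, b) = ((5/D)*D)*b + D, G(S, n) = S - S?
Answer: 415856/9 ≈ 46206.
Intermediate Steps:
G(S, n) = 0
j(F, g) = ⅑ (j(F, g) = (⅑)*1 = ⅑)
E(D, b) = D + 5*b (E(D, b) = 5*b + D = D + 5*b)
U = 28 (U = 9 + 19 = 28)
(E(j(6, G(-2, 2)), 7)*U)*47 = ((⅑ + 5*7)*28)*47 = ((⅑ + 35)*28)*47 = ((316/9)*28)*47 = (8848/9)*47 = 415856/9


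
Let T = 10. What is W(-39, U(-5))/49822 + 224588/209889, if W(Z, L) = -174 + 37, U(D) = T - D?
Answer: 11160668543/10457089758 ≈ 1.0673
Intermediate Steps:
U(D) = 10 - D
W(Z, L) = -137
W(-39, U(-5))/49822 + 224588/209889 = -137/49822 + 224588/209889 = 11160668543/10457089758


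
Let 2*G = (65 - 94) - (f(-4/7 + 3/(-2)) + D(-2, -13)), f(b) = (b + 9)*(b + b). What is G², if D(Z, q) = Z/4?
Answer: 25/2401 ≈ 0.010412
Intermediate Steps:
D(Z, q) = Z/4 (D(Z, q) = Z*(¼) = Z/4)
f(b) = 2*b*(9 + b) (f(b) = (9 + b)*(2*b) = 2*b*(9 + b))
G = 5/49 (G = ((65 - 94) - (2*(-4/7 + 3/(-2))*(9 + (-4/7 + 3/(-2))) + (¼)*(-2)))/2 = (-29 - (2*(-4*⅐ + 3*(-½))*(9 + (-4*⅐ + 3*(-½))) - ½))/2 = (-29 - (2*(-4/7 - 3/2)*(9 + (-4/7 - 3/2)) - ½))/2 = (-29 - (2*(-29/14)*(9 - 29/14) - ½))/2 = (-29 - (2*(-29/14)*(97/14) - ½))/2 = (-29 - (-2813/98 - ½))/2 = (-29 - 1*(-1431/49))/2 = (-29 + 1431/49)/2 = (½)*(10/49) = 5/49 ≈ 0.10204)
G² = (5/49)² = 25/2401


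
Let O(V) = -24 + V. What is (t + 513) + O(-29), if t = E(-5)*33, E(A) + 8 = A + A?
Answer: -134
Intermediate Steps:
E(A) = -8 + 2*A (E(A) = -8 + (A + A) = -8 + 2*A)
t = -594 (t = (-8 + 2*(-5))*33 = (-8 - 10)*33 = -18*33 = -594)
(t + 513) + O(-29) = (-594 + 513) + (-24 - 29) = -81 - 53 = -134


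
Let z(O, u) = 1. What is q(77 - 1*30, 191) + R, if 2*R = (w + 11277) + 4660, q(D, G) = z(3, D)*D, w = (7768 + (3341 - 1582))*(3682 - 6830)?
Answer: -29974965/2 ≈ -1.4987e+7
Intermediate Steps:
w = -29990996 (w = (7768 + 1759)*(-3148) = 9527*(-3148) = -29990996)
q(D, G) = D (q(D, G) = 1*D = D)
R = -29975059/2 (R = ((-29990996 + 11277) + 4660)/2 = (-29979719 + 4660)/2 = (½)*(-29975059) = -29975059/2 ≈ -1.4988e+7)
q(77 - 1*30, 191) + R = (77 - 1*30) - 29975059/2 = (77 - 30) - 29975059/2 = 47 - 29975059/2 = -29974965/2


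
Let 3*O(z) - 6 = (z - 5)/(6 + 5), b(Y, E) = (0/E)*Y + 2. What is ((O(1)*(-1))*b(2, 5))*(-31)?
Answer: 3844/33 ≈ 116.48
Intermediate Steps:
b(Y, E) = 2 (b(Y, E) = 0*Y + 2 = 0 + 2 = 2)
O(z) = 61/33 + z/33 (O(z) = 2 + ((z - 5)/(6 + 5))/3 = 2 + ((-5 + z)/11)/3 = 2 + ((-5 + z)*(1/11))/3 = 2 + (-5/11 + z/11)/3 = 2 + (-5/33 + z/33) = 61/33 + z/33)
((O(1)*(-1))*b(2, 5))*(-31) = (((61/33 + (1/33)*1)*(-1))*2)*(-31) = (((61/33 + 1/33)*(-1))*2)*(-31) = (((62/33)*(-1))*2)*(-31) = -62/33*2*(-31) = -124/33*(-31) = 3844/33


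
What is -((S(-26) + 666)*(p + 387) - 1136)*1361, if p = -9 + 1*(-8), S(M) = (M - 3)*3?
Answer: -290020934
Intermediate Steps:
S(M) = -9 + 3*M (S(M) = (-3 + M)*3 = -9 + 3*M)
p = -17 (p = -9 - 8 = -17)
-((S(-26) + 666)*(p + 387) - 1136)*1361 = -(((-9 + 3*(-26)) + 666)*(-17 + 387) - 1136)*1361 = -(((-9 - 78) + 666)*370 - 1136)*1361 = -((-87 + 666)*370 - 1136)*1361 = -(579*370 - 1136)*1361 = -(214230 - 1136)*1361 = -213094*1361 = -1*290020934 = -290020934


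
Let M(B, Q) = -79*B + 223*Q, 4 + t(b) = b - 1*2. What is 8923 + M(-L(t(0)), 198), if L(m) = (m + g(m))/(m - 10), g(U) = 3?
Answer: 849469/16 ≈ 53092.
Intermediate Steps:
t(b) = -6 + b (t(b) = -4 + (b - 1*2) = -4 + (b - 2) = -4 + (-2 + b) = -6 + b)
L(m) = (3 + m)/(-10 + m) (L(m) = (m + 3)/(m - 10) = (3 + m)/(-10 + m))
8923 + M(-L(t(0)), 198) = 8923 + (-(-79)*(3 + (-6 + 0))/(-10 + (-6 + 0)) + 223*198) = 8923 + (-(-79)*(3 - 6)/(-10 - 6) + 44154) = 8923 + (-(-79)*-3/(-16) + 44154) = 8923 + (-(-79)*(-1/16*(-3)) + 44154) = 8923 + (-(-79)*3/16 + 44154) = 8923 + (-79*(-3/16) + 44154) = 8923 + (237/16 + 44154) = 8923 + 706701/16 = 849469/16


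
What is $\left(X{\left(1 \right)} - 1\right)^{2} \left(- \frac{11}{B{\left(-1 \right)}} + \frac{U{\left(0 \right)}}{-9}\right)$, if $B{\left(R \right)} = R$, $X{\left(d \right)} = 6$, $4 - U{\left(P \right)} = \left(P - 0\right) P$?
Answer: $\frac{2375}{9} \approx 263.89$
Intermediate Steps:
$U{\left(P \right)} = 4 - P^{2}$ ($U{\left(P \right)} = 4 - \left(P - 0\right) P = 4 - \left(P + 0\right) P = 4 - P P = 4 - P^{2}$)
$\left(X{\left(1 \right)} - 1\right)^{2} \left(- \frac{11}{B{\left(-1 \right)}} + \frac{U{\left(0 \right)}}{-9}\right) = \left(6 - 1\right)^{2} \left(- \frac{11}{-1} + \frac{4 - 0^{2}}{-9}\right) = 5^{2} \left(\left(-11\right) \left(-1\right) + \left(4 - 0\right) \left(- \frac{1}{9}\right)\right) = 25 \left(11 + \left(4 + 0\right) \left(- \frac{1}{9}\right)\right) = 25 \left(11 + 4 \left(- \frac{1}{9}\right)\right) = 25 \left(11 - \frac{4}{9}\right) = 25 \cdot \frac{95}{9} = \frac{2375}{9}$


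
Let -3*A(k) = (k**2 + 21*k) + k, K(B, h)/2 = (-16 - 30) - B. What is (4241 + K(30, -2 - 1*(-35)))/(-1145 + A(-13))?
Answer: -4089/1106 ≈ -3.6971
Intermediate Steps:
K(B, h) = -92 - 2*B (K(B, h) = 2*((-16 - 30) - B) = 2*(-46 - B) = -92 - 2*B)
A(k) = -22*k/3 - k**2/3 (A(k) = -((k**2 + 21*k) + k)/3 = -(k**2 + 22*k)/3 = -22*k/3 - k**2/3)
(4241 + K(30, -2 - 1*(-35)))/(-1145 + A(-13)) = (4241 + (-92 - 2*30))/(-1145 - 1/3*(-13)*(22 - 13)) = (4241 + (-92 - 60))/(-1145 - 1/3*(-13)*9) = (4241 - 152)/(-1145 + 39) = 4089/(-1106) = 4089*(-1/1106) = -4089/1106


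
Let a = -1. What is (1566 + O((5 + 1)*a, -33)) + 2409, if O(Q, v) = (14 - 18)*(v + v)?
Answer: 4239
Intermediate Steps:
O(Q, v) = -8*v
(1566 + O((5 + 1)*a, -33)) + 2409 = (1566 - 8*(-33)) + 2409 = (1566 + 264) + 2409 = 1830 + 2409 = 4239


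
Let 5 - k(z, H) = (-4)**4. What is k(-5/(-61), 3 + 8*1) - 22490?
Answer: -22741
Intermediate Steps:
k(z, H) = -251 (k(z, H) = 5 - 1*(-4)**4 = 5 - 1*256 = 5 - 256 = -251)
k(-5/(-61), 3 + 8*1) - 22490 = -251 - 22490 = -22741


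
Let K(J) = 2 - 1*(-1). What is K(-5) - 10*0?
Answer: 3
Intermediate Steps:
K(J) = 3 (K(J) = 2 + 1 = 3)
K(-5) - 10*0 = 3 - 10*0 = 3 + 0 = 3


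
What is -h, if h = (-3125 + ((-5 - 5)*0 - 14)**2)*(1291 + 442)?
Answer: 5075957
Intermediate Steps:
h = -5075957 (h = (-3125 + (-10*0 - 14)**2)*1733 = (-3125 + (0 - 14)**2)*1733 = (-3125 + (-14)**2)*1733 = (-3125 + 196)*1733 = -2929*1733 = -5075957)
-h = -1*(-5075957) = 5075957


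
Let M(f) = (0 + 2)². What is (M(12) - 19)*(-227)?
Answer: 3405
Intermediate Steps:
M(f) = 4 (M(f) = 2² = 4)
(M(12) - 19)*(-227) = (4 - 19)*(-227) = -15*(-227) = 3405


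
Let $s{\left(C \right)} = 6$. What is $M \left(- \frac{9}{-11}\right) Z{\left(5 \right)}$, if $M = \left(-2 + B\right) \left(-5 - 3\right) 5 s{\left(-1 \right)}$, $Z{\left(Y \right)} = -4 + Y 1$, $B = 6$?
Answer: $- \frac{8640}{11} \approx -785.45$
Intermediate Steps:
$Z{\left(Y \right)} = -4 + Y$
$M = -960$ ($M = \left(-2 + 6\right) \left(-5 - 3\right) 5 \cdot 6 = 4 \left(-8\right) 5 \cdot 6 = \left(-32\right) 5 \cdot 6 = \left(-160\right) 6 = -960$)
$M \left(- \frac{9}{-11}\right) Z{\left(5 \right)} = - 960 \left(- \frac{9}{-11}\right) \left(-4 + 5\right) = - 960 \left(\left(-9\right) \left(- \frac{1}{11}\right)\right) 1 = \left(-960\right) \frac{9}{11} \cdot 1 = \left(- \frac{8640}{11}\right) 1 = - \frac{8640}{11}$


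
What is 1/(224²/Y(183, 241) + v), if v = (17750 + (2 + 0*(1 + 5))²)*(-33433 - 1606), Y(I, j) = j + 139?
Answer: -95/59097816026 ≈ -1.6075e-9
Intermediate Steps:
Y(I, j) = 139 + j
v = -622082406 (v = (17750 + (2 + 0*6)²)*(-35039) = (17750 + (2 + 0)²)*(-35039) = (17750 + 2²)*(-35039) = (17750 + 4)*(-35039) = 17754*(-35039) = -622082406)
1/(224²/Y(183, 241) + v) = 1/(224²/(139 + 241) - 622082406) = 1/(50176/380 - 622082406) = 1/(50176*(1/380) - 622082406) = 1/(12544/95 - 622082406) = 1/(-59097816026/95) = -95/59097816026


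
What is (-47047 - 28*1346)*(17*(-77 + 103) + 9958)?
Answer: -881244000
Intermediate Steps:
(-47047 - 28*1346)*(17*(-77 + 103) + 9958) = (-47047 - 37688)*(17*26 + 9958) = -84735*(442 + 9958) = -84735*10400 = -881244000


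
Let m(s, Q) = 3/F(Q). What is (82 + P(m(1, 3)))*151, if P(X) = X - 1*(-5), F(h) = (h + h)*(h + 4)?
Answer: 184069/14 ≈ 13148.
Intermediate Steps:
F(h) = 2*h*(4 + h) (F(h) = (2*h)*(4 + h) = 2*h*(4 + h))
m(s, Q) = 3/(2*Q*(4 + Q)) (m(s, Q) = 3/((2*Q*(4 + Q))) = 3*(1/(2*Q*(4 + Q))) = 3/(2*Q*(4 + Q)))
P(X) = 5 + X (P(X) = X + 5 = 5 + X)
(82 + P(m(1, 3)))*151 = (82 + (5 + (3/2)/(3*(4 + 3))))*151 = (82 + (5 + (3/2)*(1/3)/7))*151 = (82 + (5 + (3/2)*(1/3)*(1/7)))*151 = (82 + (5 + 1/14))*151 = (82 + 71/14)*151 = (1219/14)*151 = 184069/14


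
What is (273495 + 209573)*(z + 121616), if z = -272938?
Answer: -73098815896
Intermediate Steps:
(273495 + 209573)*(z + 121616) = (273495 + 209573)*(-272938 + 121616) = 483068*(-151322) = -73098815896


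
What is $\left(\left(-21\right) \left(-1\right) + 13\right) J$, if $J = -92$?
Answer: $-3128$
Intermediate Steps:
$\left(\left(-21\right) \left(-1\right) + 13\right) J = \left(\left(-21\right) \left(-1\right) + 13\right) \left(-92\right) = \left(21 + 13\right) \left(-92\right) = 34 \left(-92\right) = -3128$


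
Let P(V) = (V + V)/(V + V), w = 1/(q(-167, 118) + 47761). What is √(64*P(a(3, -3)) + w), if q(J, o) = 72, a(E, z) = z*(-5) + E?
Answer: √146431784729/47833 ≈ 8.0000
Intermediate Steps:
a(E, z) = E - 5*z (a(E, z) = -5*z + E = E - 5*z)
w = 1/47833 (w = 1/(72 + 47761) = 1/47833 ≈ 2.0906e-5)
P(V) = 1 (P(V) = (2*V)/((2*V)) = (2*V)*(1/(2*V)) = 1)
√(64*P(a(3, -3)) + w) = √(64*1 + 1/47833) = √(64 + 1/47833) = √(3061313/47833) = √146431784729/47833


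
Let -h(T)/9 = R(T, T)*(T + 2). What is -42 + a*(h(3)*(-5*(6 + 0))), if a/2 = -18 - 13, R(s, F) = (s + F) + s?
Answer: -753342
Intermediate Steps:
R(s, F) = F + 2*s (R(s, F) = (F + s) + s = F + 2*s)
h(T) = -27*T*(2 + T) (h(T) = -9*(T + 2*T)*(T + 2) = -9*3*T*(2 + T) = -27*T*(2 + T))
a = -62 (a = 2*(-18 - 13) = 2*(-31) = -62)
-42 + a*(h(3)*(-5*(6 + 0))) = -42 - 62*(-27*3*(2 + 3))*(-5*(6 + 0)) = -42 - 62*(-27*3*5)*(-5*6) = -42 - (-25110)*(-30) = -42 - 62*12150 = -42 - 753300 = -753342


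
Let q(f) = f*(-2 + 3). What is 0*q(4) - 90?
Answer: -90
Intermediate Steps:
q(f) = f (q(f) = f*1 = f)
0*q(4) - 90 = 0*4 - 90 = 0 - 90 = -90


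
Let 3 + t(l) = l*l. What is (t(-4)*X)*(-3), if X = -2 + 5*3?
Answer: -507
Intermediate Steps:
t(l) = -3 + l**2 (t(l) = -3 + l*l = -3 + l**2)
X = 13 (X = -2 + 15 = 13)
(t(-4)*X)*(-3) = ((-3 + (-4)**2)*13)*(-3) = ((-3 + 16)*13)*(-3) = (13*13)*(-3) = 169*(-3) = -507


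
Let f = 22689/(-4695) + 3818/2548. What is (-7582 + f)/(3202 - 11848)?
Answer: 15123715097/17238481260 ≈ 0.87732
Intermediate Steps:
f = -6647677/1993810 (f = 22689*(-1/4695) + 3818*(1/2548) = -7563/1565 + 1909/1274 = -6647677/1993810 ≈ -3.3342)
(-7582 + f)/(3202 - 11848) = (-7582 - 6647677/1993810)/(3202 - 11848) = -15123715097/1993810/(-8646) = -15123715097/1993810*(-1/8646) = 15123715097/17238481260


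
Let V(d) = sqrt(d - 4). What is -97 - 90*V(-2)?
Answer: -97 - 90*I*sqrt(6) ≈ -97.0 - 220.45*I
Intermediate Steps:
V(d) = sqrt(-4 + d)
-97 - 90*V(-2) = -97 - 90*sqrt(-4 - 2) = -97 - 90*I*sqrt(6)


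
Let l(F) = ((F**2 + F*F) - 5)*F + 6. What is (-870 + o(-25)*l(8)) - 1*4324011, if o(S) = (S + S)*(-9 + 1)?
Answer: -3928881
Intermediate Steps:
o(S) = -16*S (o(S) = (2*S)*(-8) = -16*S)
l(F) = 6 + F*(-5 + 2*F**2) (l(F) = ((F**2 + F**2) - 5)*F + 6 = (2*F**2 - 5)*F + 6 = (-5 + 2*F**2)*F + 6 = F*(-5 + 2*F**2) + 6 = 6 + F*(-5 + 2*F**2))
(-870 + o(-25)*l(8)) - 1*4324011 = (-870 + (-16*(-25))*(6 - 5*8 + 2*8**3)) - 1*4324011 = (-870 + 400*(6 - 40 + 2*512)) - 4324011 = (-870 + 400*(6 - 40 + 1024)) - 4324011 = (-870 + 400*990) - 4324011 = (-870 + 396000) - 4324011 = 395130 - 4324011 = -3928881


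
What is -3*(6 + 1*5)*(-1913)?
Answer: 63129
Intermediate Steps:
-3*(6 + 1*5)*(-1913) = -3*(6 + 5)*(-1913) = -3*11*(-1913) = -33*(-1913) = 63129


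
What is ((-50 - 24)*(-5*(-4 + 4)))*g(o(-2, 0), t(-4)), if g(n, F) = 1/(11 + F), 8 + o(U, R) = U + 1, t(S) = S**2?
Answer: 0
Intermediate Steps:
o(U, R) = -7 + U (o(U, R) = -8 + (U + 1) = -8 + (1 + U) = -7 + U)
((-50 - 24)*(-5*(-4 + 4)))*g(o(-2, 0), t(-4)) = ((-50 - 24)*(-5*(-4 + 4)))/(11 + (-4)**2) = (-(-370)*0)/(11 + 16) = -74*0/27 = 0*(1/27) = 0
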